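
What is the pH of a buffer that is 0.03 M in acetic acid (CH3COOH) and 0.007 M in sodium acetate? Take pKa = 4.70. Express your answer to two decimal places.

pH = pKa + log([A⁻]/[HA]) = 4.70 + log(0.007/0.03)
pH = 4.70 + (-0.632) = 4.07

pH = 4.07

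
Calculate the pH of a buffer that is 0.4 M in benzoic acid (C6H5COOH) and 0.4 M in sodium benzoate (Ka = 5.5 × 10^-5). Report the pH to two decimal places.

pH = 4.26

pKa = −log(5.5 × 10^-5) = 4.260
Using pH = pKa + log([base]/[acid]) with [base]/[acid] = 0.4/0.4:
pH = 4.260 + (+0.000) = 4.26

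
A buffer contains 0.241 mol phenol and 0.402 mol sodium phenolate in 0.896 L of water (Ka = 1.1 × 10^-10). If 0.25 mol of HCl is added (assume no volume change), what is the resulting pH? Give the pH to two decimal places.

Added H+ converts C6H5O- to C6H5OH: C6H5OH → 0.491 mol, C6H5O- → 0.152 mol.
pKa = −log(1.1 × 10^-10) = 9.959
Henderson–Hasselbalch with mole ratio 0.152/0.491: pH = 9.959 + (-0.509)

pH = 9.45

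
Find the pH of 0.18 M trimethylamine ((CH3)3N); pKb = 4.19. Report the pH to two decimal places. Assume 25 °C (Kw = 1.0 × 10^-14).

pH = 11.53

(CH3)3N + H2O ⇌ (CH3)3NH+ + OH-
Kb = 10^(−4.19) = 6.46 × 10^-5
Kb = [OH-]²/(0.18 − [OH-]) = 6.46 × 10^-5
Assume [OH-] ≪ 0.18: [OH-] ≈ √(6.46 × 10^-5 × 0.18) = 3.41 × 10^-3 M
pOH = −log(3.41 × 10^-3) = 2.47; pH = 14.00 − 2.47 = 11.53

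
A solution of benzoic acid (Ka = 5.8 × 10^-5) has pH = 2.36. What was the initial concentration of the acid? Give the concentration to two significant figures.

[H+] = 10^(-2.36) = 4.37 × 10^-3 M = x
Ka = x²/(C₀ − x) ⇒ C₀ = x + x²/Ka
C₀ = 4.37 × 10^-3 + (4.37 × 10^-3)²/(5.8 × 10^-5) = 3.34 × 10^-1 M

C₀ = 3.3 × 10^-1 M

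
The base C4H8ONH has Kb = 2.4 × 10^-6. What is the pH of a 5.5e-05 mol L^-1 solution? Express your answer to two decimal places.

pH = 9.02

C4H8ONH + H2O ⇌ C4H8ONH2+ + OH-
Let x = [OH-] at equilibrium. Kb = x²/(5.5e-05 − x).
Here C₀/Kb ≈ 22.9, so the small-x approximation fails. Use the quadratic:
x = [−2.4e-06 + √(2.4e-06² + 5.28e-10)]/2 = 1.04 × 10^-5 M
pOH = −log(1.04 × 10^-5) = 4.98; pH = 14.00 − 4.98 = 9.02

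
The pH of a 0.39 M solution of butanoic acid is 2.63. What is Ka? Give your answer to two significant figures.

Ka = 1.4 × 10^-5

[H+] = 10^(-2.63) = 2.34 × 10^-3 M
At equilibrium [HA] = 0.39 − 2.34 × 10^-3 = 3.88 × 10^-1 M
Ka = [H+][A-]/[HA] = (2.34 × 10^-3)² / 3.88 × 10^-1 = 1.4 × 10^-5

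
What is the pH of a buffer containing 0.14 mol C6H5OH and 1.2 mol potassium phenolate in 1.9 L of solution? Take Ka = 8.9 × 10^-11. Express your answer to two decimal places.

pKa = −log(8.9 × 10^-11) = 10.051
pH = pKa + log([A⁻]/[HA]) = 10.051 + log(1.2/0.14)
pH = 10.051 + (+0.933) = 10.98

pH = 10.98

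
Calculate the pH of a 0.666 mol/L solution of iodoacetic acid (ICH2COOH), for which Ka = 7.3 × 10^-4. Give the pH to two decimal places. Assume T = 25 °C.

ICH2COOH ⇌ ICH2COO- + H+
From the ICE table, Ka = [H+]²/(0.666 − [H+]) = 7.3 × 10^-4.
Assume [H+] ≪ 0.666: [H+] ≈ √(7.3 × 10^-4 × 0.666) = 2.20 × 10^-2 M
pH = −log(2.20 × 10^-2) = 1.66

pH = 1.66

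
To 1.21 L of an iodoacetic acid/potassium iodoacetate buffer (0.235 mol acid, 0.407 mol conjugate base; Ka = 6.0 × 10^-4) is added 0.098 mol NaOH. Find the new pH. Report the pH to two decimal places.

OH- converts ICH2COOH to ICH2COO-: ICH2COOH → 0.137 mol, ICH2COO- → 0.505 mol.
pKa = −log(6.0 × 10^-4) = 3.222
pH = pKa + log(n_ICH2COO-/n_ICH2COOH) = 3.222 + log(0.505/0.137) = 3.222 + (+0.567)

pH = 3.79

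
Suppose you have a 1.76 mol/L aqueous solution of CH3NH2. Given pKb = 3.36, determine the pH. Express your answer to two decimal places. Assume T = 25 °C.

pH = 12.44

CH3NH2 + H2O ⇌ CH3NH3+ + OH-
Kb = 10^(−3.36) = 4.37 × 10^-4
From the ICE table, Kb = [OH-]²/(1.76 − [OH-]) = 4.37 × 10^-4.
Neglecting [OH-] in the denominator: [OH-] = √(4.37 × 10^-4 × 1.76) = 2.77 × 10^-2 M
Check: 1.6% ionized — well under 5%, approximation valid.
pOH = 1.56, so pH = 14.00 − pOH = 12.44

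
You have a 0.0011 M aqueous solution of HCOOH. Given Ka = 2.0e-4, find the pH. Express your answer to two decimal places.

HCOOH ⇌ HCOO- + H+
Let x = [H+] at equilibrium. Ka = x²/(0.0011 − x).
x is not negligible relative to C₀; solve x² + 0.0002·x − 2.2e-07 = 0.
x = (−Ka + √(Ka² + 4·Ka·C₀))/2 = 3.80 × 10^-4 M
pH = −log[H+] = −log(3.80 × 10^-4) = 3.42

pH = 3.42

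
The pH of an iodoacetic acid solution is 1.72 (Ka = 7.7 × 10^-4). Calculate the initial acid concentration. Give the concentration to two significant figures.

[H+] = 10^(-1.72) = 1.91 × 10^-2 M = x
Ka = x²/(C₀ − x) ⇒ C₀ = x + x²/Ka
C₀ = 1.91 × 10^-2 + (1.91 × 10^-2)²/(7.7 × 10^-4) = 4.93 × 10^-1 M

C₀ = 4.9 × 10^-1 M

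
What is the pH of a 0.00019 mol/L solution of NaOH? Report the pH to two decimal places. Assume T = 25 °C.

pH = 10.28

NaOH is a strong base; [OH-] = 0.00019 M.
pOH = -log(0.00019) = 3.72
pH = 14.00 - 3.72 = 10.28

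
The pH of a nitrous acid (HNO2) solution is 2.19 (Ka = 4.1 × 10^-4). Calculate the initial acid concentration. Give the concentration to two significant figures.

[H+] = 10^(-2.19) = 6.46 × 10^-3 M = x
Ka = x²/(C₀ − x) ⇒ C₀ = x + x²/Ka
C₀ = 6.46 × 10^-3 + (6.46 × 10^-3)²/(4.1 × 10^-4) = 1.08 × 10^-1 M

C₀ = 1.1 × 10^-1 M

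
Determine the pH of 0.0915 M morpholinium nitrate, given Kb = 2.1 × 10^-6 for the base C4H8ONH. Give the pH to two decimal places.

pH = 4.68

C4H8ONH2+ is the conjugate acid of the weak base C4H8ONH.
Ka = Kw/Kb = 1.0×10^-14 / 2.1 × 10^-6 = 4.76 × 10^-9
Ka = x²/(0.0915 − x) = 4.76 × 10^-9
Since Ka ≪ C₀, x ≈ √(Ka·C₀) = 2.09 × 10^-5 M.
pH = −log[H+] = −log(2.09 × 10^-5) = 4.68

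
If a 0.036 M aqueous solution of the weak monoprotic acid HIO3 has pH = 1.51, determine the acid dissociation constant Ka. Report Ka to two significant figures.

[H+] = 10^(-1.51) = 3.09 × 10^-2 M
At equilibrium [HA] = 0.036 − 3.09 × 10^-2 = 5.10 × 10^-3 M
Ka = [H+][A-]/[HA] = (3.09 × 10^-2)² / 5.10 × 10^-3 = 1.9 × 10^-1

Ka = 1.9 × 10^-1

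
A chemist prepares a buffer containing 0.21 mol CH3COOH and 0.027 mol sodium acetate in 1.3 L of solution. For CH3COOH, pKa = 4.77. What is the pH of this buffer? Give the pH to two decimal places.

Using pH = pKa + log([base]/[acid]) with [base]/[acid] = 0.027/0.21:
pH = 4.77 + (-0.891) = 3.88

pH = 3.88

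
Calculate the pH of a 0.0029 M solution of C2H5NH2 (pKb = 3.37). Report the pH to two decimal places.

C2H5NH2 + H2O ⇌ C2H5NH3+ + OH-
Kb = 10^(−3.37) = 4.27 × 10^-4
Let x = [OH-] at equilibrium. Kb = x²/(0.0029 − x).
The 5% rule fails; solving x² + Kb·x − Kb·C₀ = 0 exactly:
x = [−0.000427 + √(0.000427² + 4.95e-06)]/2 = 9.20 × 10^-4 M
pOH = −log(9.20 × 10^-4) = 3.04; pH = 14.00 − 3.04 = 10.96

pH = 10.96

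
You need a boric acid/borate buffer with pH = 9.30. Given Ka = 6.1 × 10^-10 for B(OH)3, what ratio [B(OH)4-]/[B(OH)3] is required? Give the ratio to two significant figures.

ratio = 1.2

pKa = -log(6.1 × 10^-10) = 9.215
pH = pKa + log(r) ⇒ log(r) = 9.30 − 9.215 = +0.085
r = [B(OH)4-]/[B(OH)3] = 10^(+0.085) = 1.22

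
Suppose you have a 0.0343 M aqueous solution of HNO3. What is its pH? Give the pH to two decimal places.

pH = 1.46

HNO3 is a strong acid and dissociates completely, so [H+] = 0.0343 M.
pH = -log(0.0343) = 1.46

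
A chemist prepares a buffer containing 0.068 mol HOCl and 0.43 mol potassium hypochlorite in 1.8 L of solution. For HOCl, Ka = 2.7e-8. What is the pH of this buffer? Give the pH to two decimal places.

pKa = −log(2.7 × 10^-8) = 7.569
Using pH = pKa + log([base]/[acid]) with [base]/[acid] = 0.43/0.068:
pH = 7.569 + (+0.801) = 8.37

pH = 8.37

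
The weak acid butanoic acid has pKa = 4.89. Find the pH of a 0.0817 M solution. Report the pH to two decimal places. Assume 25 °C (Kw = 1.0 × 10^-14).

CH3(CH2)2COOH ⇌ CH3(CH2)2COO- + H+
Ka = 10^(−4.89) = 1.29 × 10^-5
Ka = x²/(0.0817 − x) = 1.29 × 10^-5
Neglecting x in the denominator: x = √(1.29 × 10^-5 × 0.0817) = 1.03 × 10^-3 M
(x/C₀ = 1.3% < 5%, so the approximation holds.)
pH = −log(1.03 × 10^-3) = 2.99

pH = 2.99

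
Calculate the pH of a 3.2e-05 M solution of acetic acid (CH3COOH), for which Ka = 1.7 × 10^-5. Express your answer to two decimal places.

pH = 4.79

CH3COOH ⇌ CH3COO- + H+
From the ICE table, Ka = x²/(3.2e-05 − x) = 1.7 × 10^-5.
Here C₀/Ka ≈ 1.88, so the small-x approximation fails. Use the quadratic:
x = [−1.7e-05 + √(1.7e-05² + 2.18e-09)]/2 = 1.63 × 10^-5 M
pH = −log(1.63 × 10^-5) = 4.79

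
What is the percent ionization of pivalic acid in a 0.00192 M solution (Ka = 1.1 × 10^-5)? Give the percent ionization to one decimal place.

(CH3)3CCOOH ⇌ (CH3)3CCOO- + H+; let x = [H+] at equilibrium.
Ka = x²/(C₀ − x); solving the quadratic gives x = 1.40 × 10^-4 M.
Fraction ionized = 1.40 × 10^-4 / 0.00192 = 0.0729 → 7.3%

7.3%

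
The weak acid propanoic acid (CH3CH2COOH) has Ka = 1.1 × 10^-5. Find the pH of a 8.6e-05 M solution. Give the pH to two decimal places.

pH = 4.59

CH3CH2COOH ⇌ CH3CH2COO- + H+
From the ICE table, Ka = x²/(8.6e-05 − x) = 1.1 × 10^-5.
The 5% rule fails; solving x² + Ka·x − Ka·C₀ = 0 exactly:
x = (−Ka + √(Ka² + 4·Ka·C₀))/2 = 2.57 × 10^-5 M
pH = −log(2.57 × 10^-5) = 4.59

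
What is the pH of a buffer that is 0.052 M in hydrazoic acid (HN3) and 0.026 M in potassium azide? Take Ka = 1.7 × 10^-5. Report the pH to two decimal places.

pKa = −log(1.7 × 10^-5) = 4.770
Using pH = pKa + log([base]/[acid]) with [base]/[acid] = 0.026/0.052:
pH = 4.770 + (-0.301) = 4.47

pH = 4.47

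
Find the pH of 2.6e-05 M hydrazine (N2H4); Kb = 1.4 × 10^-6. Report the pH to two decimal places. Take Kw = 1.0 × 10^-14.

N2H4 + H2O ⇌ N2H5+ + OH-
From the ICE table, Kb = [OH-]²/(2.6e-05 − [OH-]) = 1.4 × 10^-6.
[OH-] is not negligible relative to C₀; solve [OH-]² + 1.4e-06·[OH-] − 3.64e-11 = 0.
[OH-] = [−1.4e-06 + √(1.4e-06² + 1.46e-10)]/2 = 5.37 × 10^-6 M
pOH = −log(5.37 × 10^-6) = 5.27; pH = 14.00 − 5.27 = 8.73

pH = 8.73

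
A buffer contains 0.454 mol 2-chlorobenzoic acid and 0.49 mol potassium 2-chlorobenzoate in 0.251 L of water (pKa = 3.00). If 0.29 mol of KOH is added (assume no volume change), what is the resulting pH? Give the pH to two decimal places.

After neutralization: n(ClC6H4COOH) = 0.164 mol, n(ClC6H4COO-) = 0.78 mol.
pH = pKa + log(n_ClC6H4COO-/n_ClC6H4COOH) = 3.00 + log(0.78/0.164) = 3.00 + (+0.677)

pH = 3.68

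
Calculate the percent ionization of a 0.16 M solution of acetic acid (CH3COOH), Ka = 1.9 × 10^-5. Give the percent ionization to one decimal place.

CH3COOH ⇌ CH3COO- + H+; let x = [H+] at equilibrium.
x ≈ √(Ka·C₀) = √(1.9 × 10^-5 × 0.16) = 1.74 × 10^-3 M
% ionization = x/C₀ × 100% = 1.74 × 10^-3/0.16 × 100% = 1.1%

1.1%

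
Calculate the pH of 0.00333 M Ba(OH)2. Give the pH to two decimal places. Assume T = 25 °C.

pH = 11.82

Ba(OH)2 is a strong base (each formula unit releases 2 OH-); [OH-] = 0.00666 M.
pOH = -log(0.00666) = 2.18
pH = 14.00 - 2.18 = 11.82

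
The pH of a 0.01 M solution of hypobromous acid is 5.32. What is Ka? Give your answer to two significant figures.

[H+] = 10^(-5.32) = 4.79 × 10^-6 M
At equilibrium [HA] = 0.01 − 4.79 × 10^-6 = 1.00 × 10^-2 M
Ka = [H+][A-]/[HA] = (4.79 × 10^-6)² / 1.00 × 10^-2 = 2.3 × 10^-9

Ka = 2.3 × 10^-9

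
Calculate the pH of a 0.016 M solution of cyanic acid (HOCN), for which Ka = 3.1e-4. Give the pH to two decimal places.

pH = 2.68

HOCN ⇌ OCN- + H+
Ka = [H+]²/(0.016 − [H+]) = 3.1 × 10^-4
[H+] is not negligible relative to C₀; solve [H+]² + 0.00031·[H+] − 4.96e-06 = 0.
[H+] = [−0.00031 + √(0.00031² + 1.98e-05)]/2 = 2.08 × 10^-3 M
pH = −log(2.08 × 10^-3) = 2.68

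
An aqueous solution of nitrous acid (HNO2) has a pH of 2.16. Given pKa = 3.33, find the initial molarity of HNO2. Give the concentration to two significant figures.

[H+] = 10^(-2.16) = 6.92 × 10^-3 M = x
Ka = 10^(−3.33) = 4.68 × 10^-4
Ka = x²/(C₀ − x) ⇒ C₀ = x + x²/Ka
C₀ = 6.92 × 10^-3 + (6.92 × 10^-3)²/(4.68 × 10^-4) = 1.09 × 10^-1 M

C₀ = 1.1 × 10^-1 M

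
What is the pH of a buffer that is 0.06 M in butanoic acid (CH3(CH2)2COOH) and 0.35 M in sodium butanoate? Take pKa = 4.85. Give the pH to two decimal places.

pH = pKa + log([A⁻]/[HA]) = 4.85 + log(0.35/0.06)
pH = 4.85 + (+0.766) = 5.62

pH = 5.62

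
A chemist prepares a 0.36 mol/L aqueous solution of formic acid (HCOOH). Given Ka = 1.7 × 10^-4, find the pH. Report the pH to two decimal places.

HCOOH ⇌ HCOO- + H+
Ka = [H+]²/(0.36 − [H+]) = 1.7 × 10^-4
Neglecting [H+] in the denominator: [H+] = √(1.7 × 10^-4 × 0.36) = 7.82 × 10^-3 M
Check: 2.2% ionized — well under 5%, approximation valid.
pH = −log(7.82 × 10^-3) = 2.11

pH = 2.11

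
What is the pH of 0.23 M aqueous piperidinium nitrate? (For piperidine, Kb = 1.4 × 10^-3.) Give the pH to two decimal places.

pH = 5.89

C5H10NH2+ is the conjugate acid of the weak base C5H10NH.
Ka = Kw/Kb = 1.0×10^-14 / 1.4 × 10^-3 = 7.14 × 10^-12
Ka = [H+]²/(0.23 − [H+]) = 7.14 × 10^-12
Assume [H+] ≪ 0.23: [H+] ≈ √(7.14 × 10^-12 × 0.23) = 1.28 × 10^-6 M
([H+]/C₀ = 0.00056% < 5%, so the approximation holds.)
pH = −log(1.28 × 10^-6) = 5.89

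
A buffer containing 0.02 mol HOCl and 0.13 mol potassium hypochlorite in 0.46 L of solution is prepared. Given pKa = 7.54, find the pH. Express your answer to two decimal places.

pH = 8.35

Using pH = pKa + log([base]/[acid]) with [base]/[acid] = 0.13/0.02:
pH = 7.54 + (+0.813) = 8.35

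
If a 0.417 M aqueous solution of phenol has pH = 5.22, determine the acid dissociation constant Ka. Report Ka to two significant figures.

[H+] = 10^(-5.22) = 6.03 × 10^-6 M
At equilibrium [HA] = 0.417 − 6.03 × 10^-6 = 4.17 × 10^-1 M
Ka = [H+][A-]/[HA] = (6.03 × 10^-6)² / 4.17 × 10^-1 = 8.7 × 10^-11

Ka = 8.7 × 10^-11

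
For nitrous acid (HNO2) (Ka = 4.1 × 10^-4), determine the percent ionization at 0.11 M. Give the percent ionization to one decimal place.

HNO2 ⇌ NO2- + H+; let x = [H+] at equilibrium.
Solve x² + 0.00041x − 4.51e-05 = 0 → x = 6.51 × 10^-3 M
Fraction ionized = 6.51 × 10^-3 / 0.11 = 0.0592 → 5.9%

5.9%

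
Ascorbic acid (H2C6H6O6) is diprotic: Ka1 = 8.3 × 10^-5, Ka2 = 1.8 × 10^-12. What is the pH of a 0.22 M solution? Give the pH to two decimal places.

Ka1 ≫ Ka2, so treat the first dissociation as the only significant source of H+.
Ka1 = x²/(0.22 − x) = 8.3 × 10^-5
x ≈ √(8.3 × 10^-5 × 0.22) = 4.27 × 10^-3 M
pH = −log(4.27 × 10^-3) = 2.37

pH = 2.37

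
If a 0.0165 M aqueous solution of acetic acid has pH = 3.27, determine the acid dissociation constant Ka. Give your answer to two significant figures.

[H+] = 10^(-3.27) = 5.37 × 10^-4 M
At equilibrium [HA] = 0.0165 − 5.37 × 10^-4 = 1.60 × 10^-2 M
Ka = [H+][A-]/[HA] = (5.37 × 10^-4)² / 1.60 × 10^-2 = 1.8 × 10^-5

Ka = 1.8 × 10^-5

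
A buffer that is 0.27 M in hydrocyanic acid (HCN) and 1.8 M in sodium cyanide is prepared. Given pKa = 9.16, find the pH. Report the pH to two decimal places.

pH = pKa + log([A⁻]/[HA]) = 9.16 + log(1.8/0.27)
pH = 9.16 + (+0.824) = 9.98

pH = 9.98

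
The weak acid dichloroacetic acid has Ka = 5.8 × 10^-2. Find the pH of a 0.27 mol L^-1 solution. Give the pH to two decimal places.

Cl2CHCOOH ⇌ Cl2CHCOO- + H+
Let x = [H+] at equilibrium. Ka = x²/(0.27 − x).
The 5% rule fails; solving x² + Ka·x − Ka·C₀ = 0 exactly:
x = [−0.058 + √(0.058² + 0.0626)]/2 = 9.95 × 10^-2 M
pH = −log[H+] = −log(9.95 × 10^-2) = 1.00

pH = 1.00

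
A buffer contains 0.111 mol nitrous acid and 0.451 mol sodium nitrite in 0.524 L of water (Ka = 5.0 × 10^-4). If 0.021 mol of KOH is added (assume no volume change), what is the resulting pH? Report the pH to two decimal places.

pH = 4.02

After neutralization: n(HNO2) = 0.09 mol, n(NO2-) = 0.472 mol.
pKa = −log(5.0 × 10^-4) = 3.301
Henderson–Hasselbalch with mole ratio 0.472/0.09: pH = 3.301 + (+0.720)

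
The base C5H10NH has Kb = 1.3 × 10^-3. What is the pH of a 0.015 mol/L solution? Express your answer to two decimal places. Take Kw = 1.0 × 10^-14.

C5H10NH + H2O ⇌ C5H10NH2+ + OH-
Kb = [OH-]²/(0.015 − [OH-]) = 1.3 × 10^-3
[OH-] is not negligible relative to C₀; solve [OH-]² + 0.0013·[OH-] − 1.95e-05 = 0.
[OH-] = [−0.0013 + √(0.0013² + 7.8e-05)]/2 = 3.81 × 10^-3 M
pOH = −log(3.81 × 10^-3) = 2.42; pH = 14.00 − 2.42 = 11.58

pH = 11.58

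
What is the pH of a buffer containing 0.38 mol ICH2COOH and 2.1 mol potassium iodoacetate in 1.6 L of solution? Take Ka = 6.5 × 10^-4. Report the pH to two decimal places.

pKa = −log(6.5 × 10^-4) = 3.187
Using pH = pKa + log([base]/[acid]) with [base]/[acid] = 2.1/0.38:
pH = 3.187 + (+0.742) = 3.93

pH = 3.93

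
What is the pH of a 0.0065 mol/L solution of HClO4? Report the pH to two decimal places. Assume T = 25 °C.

HClO4 is a strong acid and dissociates completely, so [H+] = 0.0065 M.
pH = -log(0.0065) = 2.19

pH = 2.19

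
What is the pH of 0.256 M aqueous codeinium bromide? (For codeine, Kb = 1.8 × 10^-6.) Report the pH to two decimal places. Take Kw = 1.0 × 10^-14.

pH = 4.42

C18H22NO3+ is the conjugate acid of the weak base C18H21NO3.
Ka = Kw/Kb = 1.0×10^-14 / 1.8 × 10^-6 = 5.56 × 10^-9
Ka = [H+]²/(0.256 − [H+]) = 5.56 × 10^-9
Assume [H+] ≪ 0.256: [H+] ≈ √(5.56 × 10^-9 × 0.256) = 3.77 × 10^-5 M
pH = −log[H+] = −log(3.77 × 10^-5) = 4.42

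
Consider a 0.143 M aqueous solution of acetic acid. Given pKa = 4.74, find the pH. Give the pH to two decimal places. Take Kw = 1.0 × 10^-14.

CH3COOH ⇌ CH3COO- + H+
Ka = 10^(−4.74) = 1.82 × 10^-5
Ka = x²/(0.143 − x) = 1.82 × 10^-5
Neglecting x in the denominator: x = √(1.82 × 10^-5 × 0.143) = 1.61 × 10^-3 M
(x/C₀ = 1.1% < 5%, so the approximation holds.)
pH = −log(1.61 × 10^-3) = 2.79

pH = 2.79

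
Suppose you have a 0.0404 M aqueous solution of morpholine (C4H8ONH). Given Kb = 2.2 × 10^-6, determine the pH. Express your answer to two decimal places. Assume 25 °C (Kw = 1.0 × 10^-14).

C4H8ONH + H2O ⇌ C4H8ONH2+ + OH-
Kb = [OH-]²/(0.0404 − [OH-]) = 2.2 × 10^-6
Since Kb ≪ C₀, [OH-] ≈ √(Kb·C₀) = 2.98 × 10^-4 M.
pOH = 3.53, so pH = 14.00 − pOH = 10.47

pH = 10.47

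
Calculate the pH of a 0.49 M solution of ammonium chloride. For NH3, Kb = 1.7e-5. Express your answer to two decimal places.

pH = 4.77

NH4+ is the conjugate acid of the weak base NH3.
Ka = Kw/Kb = 1.0×10^-14 / 1.7 × 10^-5 = 5.88 × 10^-10
Ka = [H+]²/(0.49 − [H+]) = 5.88 × 10^-10
Since Ka ≪ C₀, [H+] ≈ √(Ka·C₀) = 1.70 × 10^-5 M.
Check: 0.0035% ionized — well under 5%, approximation valid.
pH = −log[H+] = −log(1.70 × 10^-5) = 4.77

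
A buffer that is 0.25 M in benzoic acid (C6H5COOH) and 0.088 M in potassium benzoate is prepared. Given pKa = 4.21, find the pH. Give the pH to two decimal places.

pH = pKa + log([A⁻]/[HA]) = 4.21 + log(0.088/0.25)
pH = 4.21 + (-0.453) = 3.76

pH = 3.76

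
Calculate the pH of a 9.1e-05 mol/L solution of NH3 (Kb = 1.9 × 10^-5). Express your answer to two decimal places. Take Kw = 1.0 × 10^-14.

pH = 9.52

NH3 + H2O ⇌ NH4+ + OH-
From the ICE table, Kb = x²/(9.1e-05 − x) = 1.9 × 10^-5.
The 5% rule fails; solving x² + Kb·x − Kb·C₀ = 0 exactly:
x = (−Kb + √(Kb² + 4·Kb·C₀))/2 = 3.32 × 10^-5 M
pOH = −log(3.32 × 10^-5) = 4.48; pH = 14.00 − 4.48 = 9.52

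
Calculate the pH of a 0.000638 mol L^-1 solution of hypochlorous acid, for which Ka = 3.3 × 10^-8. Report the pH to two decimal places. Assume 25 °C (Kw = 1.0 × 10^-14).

HOCl ⇌ OCl- + H+
From the ICE table, Ka = [H+]²/(0.000638 − [H+]) = 3.3 × 10^-8.
Since Ka ≪ C₀, [H+] ≈ √(Ka·C₀) = 4.59 × 10^-6 M.
pH = −log(4.59 × 10^-6) = 5.34

pH = 5.34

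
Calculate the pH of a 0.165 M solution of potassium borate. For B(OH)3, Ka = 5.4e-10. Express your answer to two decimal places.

B(OH)4- is the conjugate base of the weak acid B(OH)3.
Kb = Kw/Ka = 1.0×10^-14 / 5.4 × 10^-10 = 1.85 × 10^-5
Kb = [OH-]²/(0.165 − [OH-]) = 1.85 × 10^-5
Neglecting [OH-] in the denominator: [OH-] = √(1.85 × 10^-5 × 0.165) = 1.75 × 10^-3 M
pOH = −log(1.75 × 10^-3) = 2.76; pH = 14.00 − 2.76 = 11.24

pH = 11.24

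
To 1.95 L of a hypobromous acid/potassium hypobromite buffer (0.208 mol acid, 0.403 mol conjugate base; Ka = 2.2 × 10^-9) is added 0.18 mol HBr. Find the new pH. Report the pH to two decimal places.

Added H+ converts OBr- to HOBr: HOBr → 0.388 mol, OBr- → 0.223 mol.
pKa = −log(2.2 × 10^-9) = 8.658
Henderson–Hasselbalch with mole ratio 0.223/0.388: pH = 8.658 + (-0.241)

pH = 8.42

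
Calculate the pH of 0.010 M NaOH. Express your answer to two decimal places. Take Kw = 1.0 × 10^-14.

NaOH is a strong base; [OH-] = 0.01 M.
pOH = -log(0.01) = 2.00
pH = 14.00 - 2.00 = 12.00

pH = 12.00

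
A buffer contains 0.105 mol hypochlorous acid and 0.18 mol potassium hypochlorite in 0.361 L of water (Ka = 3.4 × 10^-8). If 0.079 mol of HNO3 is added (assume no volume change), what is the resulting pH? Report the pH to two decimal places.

Added H+ converts OCl- to HOCl: HOCl → 0.184 mol, OCl- → 0.101 mol.
pKa = −log(3.4 × 10^-8) = 7.469
pH = pKa + log([A⁻]/[HA]) = 7.469 + log(0.101/0.184) = 7.469 -0.260

pH = 7.21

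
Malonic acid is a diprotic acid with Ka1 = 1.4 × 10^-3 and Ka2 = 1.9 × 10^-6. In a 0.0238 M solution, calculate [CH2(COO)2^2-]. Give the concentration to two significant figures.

First ionization gives [H+] ≈ [CH2(COOH)COO-] = 5.11 × 10^-3 M.
Second step: Ka2 = [H+][CH2(COO)2^2-]/[CH2(COOH)COO-] ≈ [CH2(COO)2^2-] (since [H+] ≈ [CH2(COOH)COO-]).
So [CH2(COO)2^2-] ≈ Ka2.

1.9 × 10^-6 M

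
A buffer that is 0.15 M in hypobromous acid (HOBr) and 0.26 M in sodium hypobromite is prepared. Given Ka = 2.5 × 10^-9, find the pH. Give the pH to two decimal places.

pKa = −log(2.5 × 10^-9) = 8.602
Henderson–Hasselbalch: pH = pKa + log([OBr-]/[HOBr]) = 8.602 + log(0.26/0.15)
pH = 8.602 + (+0.239) = 8.84

pH = 8.84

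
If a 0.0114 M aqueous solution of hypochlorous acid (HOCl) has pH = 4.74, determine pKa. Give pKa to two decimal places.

pKa = 7.54

[H+] = 10^(-4.74) = 1.82 × 10^-5 M
At equilibrium [HA] = 0.0114 − 1.82 × 10^-5 = 1.14 × 10^-2 M
Ka = [H+][A-]/[HA] = (1.82 × 10^-5)² / 1.14 × 10^-2 = 2.91 × 10^-8
pKa = -log(2.91 × 10^-8) = 7.54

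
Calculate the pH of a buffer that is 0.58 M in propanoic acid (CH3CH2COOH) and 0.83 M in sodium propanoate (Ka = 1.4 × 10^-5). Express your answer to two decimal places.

pH = 5.01

pKa = −log(1.4 × 10^-5) = 4.854
Using pH = pKa + log([base]/[acid]) with [base]/[acid] = 0.83/0.58:
pH = 4.854 + (+0.156) = 5.01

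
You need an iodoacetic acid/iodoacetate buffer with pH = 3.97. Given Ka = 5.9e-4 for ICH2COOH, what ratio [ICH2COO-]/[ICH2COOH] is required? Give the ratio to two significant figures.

pKa = -log(5.9 × 10^-4) = 3.229
pH = pKa + log(r) ⇒ log(r) = 3.97 − 3.229 = +0.741
r = [ICH2COO-]/[ICH2COOH] = 10^(+0.741) = 5.51

ratio = 5.5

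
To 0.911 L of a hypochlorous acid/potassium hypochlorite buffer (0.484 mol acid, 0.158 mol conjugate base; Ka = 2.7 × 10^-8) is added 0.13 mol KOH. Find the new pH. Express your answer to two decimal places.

After neutralization: n(HOCl) = 0.354 mol, n(OCl-) = 0.288 mol.
pKa = −log(2.7 × 10^-8) = 7.569
pH = pKa + log(n_OCl-/n_HOCl) = 7.569 + log(0.288/0.354) = 7.569 + (-0.090)

pH = 7.48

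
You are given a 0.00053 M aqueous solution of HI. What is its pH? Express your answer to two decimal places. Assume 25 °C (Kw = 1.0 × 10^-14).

pH = 3.28

HI is a strong acid and dissociates completely, so [H+] = 0.00053 M.
pH = -log(0.00053) = 3.28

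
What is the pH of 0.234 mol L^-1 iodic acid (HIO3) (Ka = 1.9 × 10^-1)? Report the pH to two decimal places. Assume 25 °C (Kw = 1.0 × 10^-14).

HIO3 ⇌ IO3- + H+
From the ICE table, Ka = [H+]²/(0.234 − [H+]) = 1.9 × 10^-1.
[H+] is not negligible relative to C₀; solve [H+]² + 0.19·[H+] − 0.0445 = 0.
[H+] = [−0.19 + √(0.19² + 0.178)]/2 = 1.36 × 10^-1 M
pH = −log[H+] = −log(1.36 × 10^-1) = 0.87

pH = 0.87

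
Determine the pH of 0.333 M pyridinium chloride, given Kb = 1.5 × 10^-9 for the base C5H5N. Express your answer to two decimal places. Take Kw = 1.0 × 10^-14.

C5H5NH+ is the conjugate acid of the weak base C5H5N.
Ka = Kw/Kb = 1.0×10^-14 / 1.5 × 10^-9 = 6.67 × 10^-6
Let x = [H+] at equilibrium. Ka = x²/(0.333 − x).
Neglecting x in the denominator: x = √(6.67 × 10^-6 × 0.333) = 1.49 × 10^-3 M
pH = −log[H+] = −log(1.49 × 10^-3) = 2.83

pH = 2.83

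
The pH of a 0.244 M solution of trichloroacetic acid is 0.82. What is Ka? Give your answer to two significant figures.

Ka = 2.5 × 10^-1

[H+] = 10^(-0.82) = 1.51 × 10^-1 M
At equilibrium [HA] = 0.244 − 1.51 × 10^-1 = 9.30 × 10^-2 M
Ka = [H+][A-]/[HA] = (1.51 × 10^-1)² / 9.30 × 10^-2 = 2.5 × 10^-1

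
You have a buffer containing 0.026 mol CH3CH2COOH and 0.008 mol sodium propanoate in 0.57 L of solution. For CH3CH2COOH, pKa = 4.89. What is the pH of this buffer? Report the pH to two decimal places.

Using pH = pKa + log([base]/[acid]) with [base]/[acid] = 0.008/0.026:
pH = 4.89 + (-0.512) = 4.38

pH = 4.38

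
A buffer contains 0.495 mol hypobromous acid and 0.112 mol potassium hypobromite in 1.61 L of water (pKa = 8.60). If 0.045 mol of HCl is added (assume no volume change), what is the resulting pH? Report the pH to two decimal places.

After neutralization: n(HOBr) = 0.54 mol, n(OBr-) = 0.067 mol.
pH = pKa + log(n_OBr-/n_HOBr) = 8.60 + log(0.067/0.54) = 8.60 + (-0.906)

pH = 7.69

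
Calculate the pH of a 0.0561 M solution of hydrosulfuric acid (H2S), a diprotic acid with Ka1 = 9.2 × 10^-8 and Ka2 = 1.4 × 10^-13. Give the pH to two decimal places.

Ka1 ≫ Ka2, so treat the first dissociation as the only significant source of H+.
Ka1 = x²/(0.0561 − x) = 9.2 × 10^-8
x ≈ √(9.2 × 10^-8 × 0.0561) = 7.18 × 10^-5 M
pH = −log(7.18 × 10^-5) = 4.14

pH = 4.14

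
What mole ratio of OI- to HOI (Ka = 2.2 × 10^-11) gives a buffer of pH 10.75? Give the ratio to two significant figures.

ratio = 1.2

pKa = -log(2.2 × 10^-11) = 10.658
pH = pKa + log(r) ⇒ log(r) = 10.75 − 10.658 = +0.092
r = [OI-]/[HOI] = 10^(+0.092) = 1.24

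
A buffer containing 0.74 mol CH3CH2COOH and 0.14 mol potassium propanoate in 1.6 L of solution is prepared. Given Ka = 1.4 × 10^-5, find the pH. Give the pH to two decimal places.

pKa = −log(1.4 × 10^-5) = 4.854
Using pH = pKa + log([base]/[acid]) with [base]/[acid] = 0.14/0.74:
pH = 4.854 + (-0.723) = 4.13

pH = 4.13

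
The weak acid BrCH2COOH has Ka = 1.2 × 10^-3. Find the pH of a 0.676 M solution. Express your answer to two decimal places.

BrCH2COOH ⇌ BrCH2COO- + H+
From the ICE table, Ka = [H+]²/(0.676 − [H+]) = 1.2 × 10^-3.
Assume [H+] ≪ 0.676: [H+] ≈ √(1.2 × 10^-3 × 0.676) = 2.85 × 10^-2 M
([H+]/C₀ = 4.2% < 5%, so the approximation holds.)
pH = −log(2.85 × 10^-2) = 1.55

pH = 1.55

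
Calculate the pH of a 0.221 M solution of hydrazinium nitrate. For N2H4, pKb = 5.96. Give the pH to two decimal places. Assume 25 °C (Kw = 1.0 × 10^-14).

pH = 4.35

N2H5+ is the conjugate acid of the weak base N2H4.
Kb = 10^(−5.96) = 1.10 × 10^-6
Ka = Kw/Kb = 1.0×10^-14 / 1.10 × 10^-6 = 9.09 × 10^-9
From the ICE table, Ka = x²/(0.221 − x) = 9.09 × 10^-9.
Since Ka ≪ C₀, x ≈ √(Ka·C₀) = 4.48 × 10^-5 M.
pH = −log[H+] = −log(4.48 × 10^-5) = 4.35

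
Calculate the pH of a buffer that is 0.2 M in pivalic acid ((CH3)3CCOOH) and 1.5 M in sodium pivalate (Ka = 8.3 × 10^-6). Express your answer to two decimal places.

pKa = −log(8.3 × 10^-6) = 5.081
Henderson–Hasselbalch: pH = pKa + log([(CH3)3CCOO-]/[(CH3)3CCOOH]) = 5.081 + log(1.5/0.2)
pH = 5.081 + (+0.875) = 5.96

pH = 5.96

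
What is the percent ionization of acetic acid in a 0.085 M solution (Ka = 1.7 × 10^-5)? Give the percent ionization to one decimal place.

1.4%

CH3COOH ⇌ CH3COO- + H+; let x = [H+] at equilibrium.
x ≈ √(Ka·C₀) = √(1.7 × 10^-5 × 0.085) = 1.20 × 10^-3 M
Fraction ionized = 1.20 × 10^-3 / 0.085 = 0.0141 → 1.4%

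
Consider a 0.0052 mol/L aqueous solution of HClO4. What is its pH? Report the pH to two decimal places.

HClO4 is a strong acid and dissociates completely, so [H+] = 0.0052 M.
pH = -log(0.0052) = 2.28

pH = 2.28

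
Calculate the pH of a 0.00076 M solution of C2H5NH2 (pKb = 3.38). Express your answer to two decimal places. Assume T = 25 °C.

C2H5NH2 + H2O ⇌ C2H5NH3+ + OH-
Kb = 10^(−3.38) = 4.17 × 10^-4
Kb = [OH-]²/(0.00076 − [OH-]) = 4.17 × 10^-4
The 5% rule fails; solving [OH-]² + Kb·[OH-] − Kb·C₀ = 0 exactly:
[OH-] = (−Kb + √(Kb² + 4·Kb·C₀))/2 = 3.92 × 10^-4 M
pOH = 3.41, so pH = 14.00 − pOH = 10.59

pH = 10.59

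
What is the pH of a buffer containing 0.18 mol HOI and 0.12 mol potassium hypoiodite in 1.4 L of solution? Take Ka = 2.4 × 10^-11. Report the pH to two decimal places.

pH = 10.44

pKa = −log(2.4 × 10^-11) = 10.620
Using pH = pKa + log([base]/[acid]) with [base]/[acid] = 0.12/0.18:
pH = 10.620 + (-0.176) = 10.44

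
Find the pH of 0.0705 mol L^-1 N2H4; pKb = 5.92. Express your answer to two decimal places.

N2H4 + H2O ⇌ N2H5+ + OH-
Kb = 10^(−5.92) = 1.20 × 10^-6
From the ICE table, Kb = [OH-]²/(0.0705 − [OH-]) = 1.20 × 10^-6.
Since Kb ≪ C₀, [OH-] ≈ √(Kb·C₀) = 2.91 × 10^-4 M.
([OH-]/C₀ = 0.41% < 5%, so the approximation holds.)
pOH = −log(2.91 × 10^-4) = 3.54; pH = 14.00 − 3.54 = 10.46

pH = 10.46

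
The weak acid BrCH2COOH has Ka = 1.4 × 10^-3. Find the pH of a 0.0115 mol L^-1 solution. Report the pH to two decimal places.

BrCH2COOH ⇌ BrCH2COO- + H+
Let x = [H+] at equilibrium. Ka = x²/(0.0115 − x).
The 5% rule fails; solving x² + Ka·x − Ka·C₀ = 0 exactly:
x = (−Ka + √(Ka² + 4·Ka·C₀))/2 = 3.37 × 10^-3 M
pH = −log[H+] = −log(3.37 × 10^-3) = 2.47

pH = 2.47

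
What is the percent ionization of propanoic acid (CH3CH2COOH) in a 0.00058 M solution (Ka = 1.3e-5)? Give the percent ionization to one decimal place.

13.9%

CH3CH2COOH ⇌ CH3CH2COO- + H+; let x = [H+] at equilibrium.
Ka = x²/(C₀ − x); solving the quadratic gives x = 8.06 × 10^-5 M.
Fraction ionized = 8.06 × 10^-5 / 0.00058 = 0.1390 → 13.9%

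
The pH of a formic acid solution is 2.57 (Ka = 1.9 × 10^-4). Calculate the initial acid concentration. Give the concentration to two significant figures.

C₀ = 4.1 × 10^-2 M

[H+] = 10^(-2.57) = 2.69 × 10^-3 M = x
Ka = x²/(C₀ − x) ⇒ C₀ = x + x²/Ka
C₀ = 2.69 × 10^-3 + (2.69 × 10^-3)²/(1.9 × 10^-4) = 4.08 × 10^-2 M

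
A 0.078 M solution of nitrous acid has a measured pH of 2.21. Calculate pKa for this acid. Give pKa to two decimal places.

[H+] = 10^(-2.21) = 6.17 × 10^-3 M
At equilibrium [HA] = 0.078 − 6.17 × 10^-3 = 7.18 × 10^-2 M
Ka = [H+][A-]/[HA] = (6.17 × 10^-3)² / 7.18 × 10^-2 = 5.30 × 10^-4
pKa = -log(5.30 × 10^-4) = 3.28

pKa = 3.28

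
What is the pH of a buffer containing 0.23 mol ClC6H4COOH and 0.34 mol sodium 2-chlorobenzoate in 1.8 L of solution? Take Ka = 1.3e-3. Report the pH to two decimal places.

pH = 3.06

pKa = −log(1.3 × 10^-3) = 2.886
Using pH = pKa + log([base]/[acid]) with [base]/[acid] = 0.34/0.23:
pH = 2.886 + (+0.170) = 3.06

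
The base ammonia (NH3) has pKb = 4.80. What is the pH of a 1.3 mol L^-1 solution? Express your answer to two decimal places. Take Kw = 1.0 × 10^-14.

NH3 + H2O ⇌ NH4+ + OH-
Kb = 10^(−4.80) = 1.58 × 10^-5
Kb = x²/(1.3 − x) = 1.58 × 10^-5
Neglecting x in the denominator: x = √(1.58 × 10^-5 × 1.3) = 4.53 × 10^-3 M
pOH = 2.34, so pH = 14.00 − pOH = 11.66

pH = 11.66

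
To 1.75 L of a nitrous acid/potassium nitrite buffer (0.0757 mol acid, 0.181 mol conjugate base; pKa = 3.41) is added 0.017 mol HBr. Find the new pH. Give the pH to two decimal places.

Added H+ converts NO2- to HNO2: HNO2 → 0.0927 mol, NO2- → 0.164 mol.
pH = pKa + log(n_NO2-/n_HNO2) = 3.41 + log(0.164/0.0927) = 3.41 + (+0.248)

pH = 3.66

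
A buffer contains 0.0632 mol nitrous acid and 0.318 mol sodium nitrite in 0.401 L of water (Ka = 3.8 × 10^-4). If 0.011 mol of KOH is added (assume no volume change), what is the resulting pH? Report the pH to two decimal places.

After neutralization: n(HNO2) = 0.0522 mol, n(NO2-) = 0.329 mol.
pKa = −log(3.8 × 10^-4) = 3.420
pH = pKa + log(n_NO2-/n_HNO2) = 3.420 + log(0.329/0.0522) = 3.420 + (+0.800)

pH = 4.22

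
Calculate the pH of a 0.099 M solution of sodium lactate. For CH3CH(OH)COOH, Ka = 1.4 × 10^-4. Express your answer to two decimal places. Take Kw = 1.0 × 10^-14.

CH3CH(OH)COO- is the conjugate base of the weak acid CH3CH(OH)COOH.
Kb = Kw/Ka = 1.0×10^-14 / 1.4 × 10^-4 = 7.14 × 10^-11
From the ICE table, Kb = x²/(0.099 − x) = 7.14 × 10^-11.
Since Kb ≪ C₀, x ≈ √(Kb·C₀) = 2.66 × 10^-6 M.
Check: 0.0027% ionized — well under 5%, approximation valid.
pOH = 5.58, so pH = 14.00 − pOH = 8.42

pH = 8.42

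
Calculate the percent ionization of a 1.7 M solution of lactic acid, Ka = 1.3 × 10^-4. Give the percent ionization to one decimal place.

0.9%

CH3CH(OH)COOH ⇌ CH3CH(OH)COO- + H+; let x = [H+] at equilibrium.
x ≈ √(Ka·C₀) = √(1.3 × 10^-4 × 1.7) = 1.49 × 10^-2 M
Fraction ionized = 1.49 × 10^-2 / 1.7 = 0.0088 → 0.9%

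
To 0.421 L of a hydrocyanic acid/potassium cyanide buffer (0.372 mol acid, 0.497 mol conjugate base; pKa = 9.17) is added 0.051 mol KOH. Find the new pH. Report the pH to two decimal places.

pH = 9.40

After neutralization: n(HCN) = 0.321 mol, n(CN-) = 0.548 mol.
pH = pKa + log(n_CN-/n_HCN) = 9.17 + log(0.548/0.321) = 9.17 + (+0.232)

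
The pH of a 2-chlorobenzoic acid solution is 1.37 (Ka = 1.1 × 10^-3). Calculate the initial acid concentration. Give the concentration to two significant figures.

C₀ = 1.7 M

[H+] = 10^(-1.37) = 4.27 × 10^-2 M = x
Ka = x²/(C₀ − x) ⇒ C₀ = x + x²/Ka
C₀ = 4.27 × 10^-2 + (4.27 × 10^-2)²/(1.1 × 10^-3) = 1.70 M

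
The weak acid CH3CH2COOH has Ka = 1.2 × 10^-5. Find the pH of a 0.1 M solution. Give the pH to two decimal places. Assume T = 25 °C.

CH3CH2COOH ⇌ CH3CH2COO- + H+
From the ICE table, Ka = [H+]²/(0.1 − [H+]) = 1.2 × 10^-5.
Since Ka ≪ C₀, [H+] ≈ √(Ka·C₀) = 1.10 × 10^-3 M.
Check: 1.1% ionized — well under 5%, approximation valid.
pH = −log[H+] = −log(1.10 × 10^-3) = 2.96

pH = 2.96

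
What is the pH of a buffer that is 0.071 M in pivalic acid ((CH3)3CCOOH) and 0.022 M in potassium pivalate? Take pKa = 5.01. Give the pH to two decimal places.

pH = pKa + log([A⁻]/[HA]) = 5.01 + log(0.022/0.071)
pH = 5.01 + (-0.509) = 4.50

pH = 4.50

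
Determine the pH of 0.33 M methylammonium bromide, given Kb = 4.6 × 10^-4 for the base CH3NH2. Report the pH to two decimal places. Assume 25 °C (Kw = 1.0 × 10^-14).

pH = 5.57

CH3NH3+ is the conjugate acid of the weak base CH3NH2.
Ka = Kw/Kb = 1.0×10^-14 / 4.6 × 10^-4 = 2.17 × 10^-11
Ka = [H+]²/(0.33 − [H+]) = 2.17 × 10^-11
Since Ka ≪ C₀, [H+] ≈ √(Ka·C₀) = 2.68 × 10^-6 M.
Check: 0.00081% ionized — well under 5%, approximation valid.
pH = −log(2.68 × 10^-6) = 5.57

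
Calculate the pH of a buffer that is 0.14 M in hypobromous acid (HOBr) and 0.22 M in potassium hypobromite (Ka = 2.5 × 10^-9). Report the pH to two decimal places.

pH = 8.80

pKa = −log(2.5 × 10^-9) = 8.602
Using pH = pKa + log([base]/[acid]) with [base]/[acid] = 0.22/0.14:
pH = 8.602 + (+0.196) = 8.80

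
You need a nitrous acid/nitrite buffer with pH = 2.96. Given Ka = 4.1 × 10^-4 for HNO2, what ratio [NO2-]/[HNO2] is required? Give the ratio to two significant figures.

ratio = 0.37

pKa = -log(4.1 × 10^-4) = 3.387
pH = pKa + log(r) ⇒ log(r) = 2.96 − 3.387 = -0.427
r = [NO2-]/[HNO2] = 10^(-0.427) = 0.374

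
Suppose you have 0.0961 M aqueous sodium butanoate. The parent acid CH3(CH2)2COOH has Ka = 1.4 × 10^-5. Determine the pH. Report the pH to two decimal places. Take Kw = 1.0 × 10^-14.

pH = 8.92

CH3(CH2)2COO- is the conjugate base of the weak acid CH3(CH2)2COOH.
Kb = Kw/Ka = 1.0×10^-14 / 1.4 × 10^-5 = 7.14 × 10^-10
From the ICE table, Kb = [OH-]²/(0.0961 − [OH-]) = 7.14 × 10^-10.
Neglecting [OH-] in the denominator: [OH-] = √(7.14 × 10^-10 × 0.0961) = 8.28 × 10^-6 M
pOH = 5.08, so pH = 14.00 − pOH = 8.92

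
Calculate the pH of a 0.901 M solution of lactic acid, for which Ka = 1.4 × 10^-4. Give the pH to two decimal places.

pH = 1.95

CH3CH(OH)COOH ⇌ CH3CH(OH)COO- + H+
From the ICE table, Ka = x²/(0.901 − x) = 1.4 × 10^-4.
Since Ka ≪ C₀, x ≈ √(Ka·C₀) = 1.12 × 10^-2 M.
pH = −log[H+] = −log(1.12 × 10^-2) = 1.95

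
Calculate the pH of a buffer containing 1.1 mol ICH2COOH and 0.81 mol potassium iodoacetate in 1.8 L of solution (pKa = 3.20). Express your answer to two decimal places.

pH = pKa + log([A⁻]/[HA]) = 3.20 + log(0.81/1.1)
pH = 3.20 + (-0.133) = 3.07

pH = 3.07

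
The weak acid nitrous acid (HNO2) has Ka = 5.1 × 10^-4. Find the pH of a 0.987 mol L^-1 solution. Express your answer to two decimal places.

pH = 1.65

HNO2 ⇌ NO2- + H+
From the ICE table, Ka = [H+]²/(0.987 − [H+]) = 5.1 × 10^-4.
Assume [H+] ≪ 0.987: [H+] ≈ √(5.1 × 10^-4 × 0.987) = 2.24 × 10^-2 M
([H+]/C₀ = 2.3% < 5%, so the approximation holds.)
pH = −log[H+] = −log(2.24 × 10^-2) = 1.65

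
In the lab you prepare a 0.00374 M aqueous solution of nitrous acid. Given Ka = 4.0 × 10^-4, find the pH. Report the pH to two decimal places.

HNO2 ⇌ NO2- + H+
From the ICE table, Ka = [H+]²/(0.00374 − [H+]) = 4.0 × 10^-4.
[H+] is not negligible relative to C₀; solve [H+]² + 0.0004·[H+] − 1.5e-06 = 0.
[H+] = (−Ka + √(Ka² + 4·Ka·C₀))/2 = 1.04 × 10^-3 M
pH = −log[H+] = −log(1.04 × 10^-3) = 2.98

pH = 2.98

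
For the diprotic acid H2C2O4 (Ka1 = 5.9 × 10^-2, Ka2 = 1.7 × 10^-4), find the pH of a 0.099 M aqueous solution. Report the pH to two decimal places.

Since Ka1 ≫ Ka2, the first ionization dominates [H+].
Ka1 = x²/(0.099 − x) = 5.9 × 10^-2
Solving the quadratic: x = (−Ka1 + √(Ka1² + 4·Ka1·C₀))/2 = 5.24 × 10^-2 M
pH = −log(5.24 × 10^-2) = 1.28

pH = 1.28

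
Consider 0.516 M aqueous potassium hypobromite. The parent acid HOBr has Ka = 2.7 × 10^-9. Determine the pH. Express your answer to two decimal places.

OBr- is the conjugate base of the weak acid HOBr.
Kb = Kw/Ka = 1.0×10^-14 / 2.7 × 10^-9 = 3.70 × 10^-6
Let x = [OH-] at equilibrium. Kb = x²/(0.516 − x).
Assume x ≪ 0.516: x ≈ √(3.70 × 10^-6 × 0.516) = 1.38 × 10^-3 M
Check: 0.27% ionized — well under 5%, approximation valid.
pOH = 2.86, so pH = 14.00 − pOH = 11.14

pH = 11.14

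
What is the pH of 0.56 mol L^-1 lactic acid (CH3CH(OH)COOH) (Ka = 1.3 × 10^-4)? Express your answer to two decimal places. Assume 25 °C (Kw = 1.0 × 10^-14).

pH = 2.07

CH3CH(OH)COOH ⇌ CH3CH(OH)COO- + H+
Ka = [H+]²/(0.56 − [H+]) = 1.3 × 10^-4
Assume [H+] ≪ 0.56: [H+] ≈ √(1.3 × 10^-4 × 0.56) = 8.53 × 10^-3 M
Check: 1.5% ionized — well under 5%, approximation valid.
pH = −log[H+] = −log(8.53 × 10^-3) = 2.07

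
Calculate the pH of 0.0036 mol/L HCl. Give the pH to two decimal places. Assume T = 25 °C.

HCl is a strong acid and dissociates completely, so [H+] = 0.0036 M.
pH = -log(0.0036) = 2.44

pH = 2.44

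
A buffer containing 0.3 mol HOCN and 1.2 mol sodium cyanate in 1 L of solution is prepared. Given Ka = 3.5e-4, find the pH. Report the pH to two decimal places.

pH = 4.06

pKa = −log(3.5 × 10^-4) = 3.456
pH = pKa + log([A⁻]/[HA]) = 3.456 + log(1.2/0.3)
pH = 3.456 + (+0.602) = 4.06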